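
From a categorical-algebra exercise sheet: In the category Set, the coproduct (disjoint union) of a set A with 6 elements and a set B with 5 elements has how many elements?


In Set, the coproduct A + B is the disjoint union.
|A + B| = |A| + |B| = 6 + 5 = 11

11


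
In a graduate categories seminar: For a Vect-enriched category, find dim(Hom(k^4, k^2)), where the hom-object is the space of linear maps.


In Vect-enriched categories, Hom(k^n, k^m) is the space of m x n matrices.
dim(Hom(k^4, k^2)) = 2 * 4 = 8

8


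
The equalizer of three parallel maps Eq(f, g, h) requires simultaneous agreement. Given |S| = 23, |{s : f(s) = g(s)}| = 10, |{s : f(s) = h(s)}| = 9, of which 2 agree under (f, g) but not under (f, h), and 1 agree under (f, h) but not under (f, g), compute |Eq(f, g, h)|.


Eq(f, g, h) is the triple-agreement set: points in S where all three
maps take the same value. Using inclusion-exclusion on the pairwise data:
Pair (f, g) agrees on 10 points; pair (f, h) on 9 points.
Points agreeing under (f, g) but not (f, h) = 2; under (f, h) but not (f, g) = 1.
Triple-agreement = agreement-in-(f, g) minus points that agree under (f, g) but not (f, h):
|Eq(f, g, h)| = 10 - 2 = 8
(cross-check via (f, h): 9 - 1 = 8.)

8


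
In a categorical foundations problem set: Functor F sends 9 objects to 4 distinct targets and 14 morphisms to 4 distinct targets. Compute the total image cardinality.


The image of F consists of distinct objects and distinct morphisms.
|Im(F)| on objects = 4
|Im(F)| on morphisms = 4
Total image cardinality = 4 + 4 = 8

8


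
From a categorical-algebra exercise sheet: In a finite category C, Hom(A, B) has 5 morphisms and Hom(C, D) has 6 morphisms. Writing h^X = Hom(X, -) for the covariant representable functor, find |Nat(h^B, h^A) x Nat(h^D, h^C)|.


By the Yoneda lemma, Nat(h^B, h^A) is isomorphic to Hom(A, B),
so |Nat(h^B, h^A)| = |Hom(A, B)| and |Nat(h^D, h^C)| = |Hom(C, D)|.
|Hom(A, B)| = 5, |Hom(C, D)| = 6.
|Nat(h^B, h^A) x Nat(h^D, h^C)| = 5 * 6 = 30

30


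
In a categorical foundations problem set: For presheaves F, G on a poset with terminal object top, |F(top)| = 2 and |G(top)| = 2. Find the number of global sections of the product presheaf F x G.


Global sections of a presheaf on a poset with terminal top satisfy
Gamma(H) ~ H(top). Presheaves admit pointwise products, so
(F x G)(top) = F(top) x G(top) (Cartesian product).
|Gamma(F x G)| = |F(top)| * |G(top)| = 2 * 2 = 4.

4


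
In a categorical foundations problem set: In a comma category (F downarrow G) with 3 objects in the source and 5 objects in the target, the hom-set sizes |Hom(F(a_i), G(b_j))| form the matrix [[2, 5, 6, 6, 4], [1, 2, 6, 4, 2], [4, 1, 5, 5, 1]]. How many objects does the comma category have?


Objects of (F downarrow G) are triples (a, b, h: F(a)->G(b)).
The count equals the sum of all entries in the hom-matrix.
sum(row 0) = 23
sum(row 1) = 15
sum(row 2) = 16
Grand total = 54

54


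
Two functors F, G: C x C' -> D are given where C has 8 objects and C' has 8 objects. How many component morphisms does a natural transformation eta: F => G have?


A natural transformation eta: F => G assigns one component morphism per
object of the domain category.
The domain is the product category C x C', so
|Ob(C x C')| = |Ob(C)| * |Ob(C')| = 8 * 8 = 64.
Therefore eta has 64 component morphisms.

64


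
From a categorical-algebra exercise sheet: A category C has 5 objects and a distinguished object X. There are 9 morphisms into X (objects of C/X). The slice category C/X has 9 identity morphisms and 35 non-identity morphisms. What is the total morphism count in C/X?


In the slice category C/X, objects are morphisms to X.
Identity morphisms: 9 (one per object of C/X).
Non-identity morphisms: 35.
Total = 9 + 35 = 44

44


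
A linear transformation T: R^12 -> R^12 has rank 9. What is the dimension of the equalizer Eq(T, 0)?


The equalizer of f and the zero map is ker(f).
By the rank-nullity theorem: dim(ker(f)) = dim(domain) - rank(f).
dim(ker(f)) = 12 - 9 = 3

3


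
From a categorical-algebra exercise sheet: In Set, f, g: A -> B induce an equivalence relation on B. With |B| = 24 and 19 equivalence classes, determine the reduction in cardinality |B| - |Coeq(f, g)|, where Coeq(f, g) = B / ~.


The coequalizer Coeq(f, g) = B / ~ has one element per equivalence class.
|B| = 24, |Coeq(f, g)| = 19.
|B| - |Coeq(f, g)| = 24 - 19 = 5.

5


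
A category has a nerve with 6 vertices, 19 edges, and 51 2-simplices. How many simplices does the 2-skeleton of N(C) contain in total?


The 2-skeleton of the nerve N(C) consists of simplices in dimensions 0, 1, 2:
  |N(C)_0| = 6 (objects)
  |N(C)_1| = 19 (morphisms)
  |N(C)_2| = 51 (composable pairs)
Total = 6 + 19 + 51 = 76

76


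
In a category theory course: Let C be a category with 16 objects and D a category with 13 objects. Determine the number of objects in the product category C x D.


The product category C x D has objects that are pairs (c, d).
Number of pairs = |Ob(C)| * |Ob(D)| = 16 * 13 = 208

208


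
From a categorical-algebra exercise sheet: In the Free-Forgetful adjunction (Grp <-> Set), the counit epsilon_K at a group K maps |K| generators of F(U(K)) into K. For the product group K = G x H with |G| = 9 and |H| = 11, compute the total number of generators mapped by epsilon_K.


The counit epsilon_K: F(U(K)) -> K of the Free-Forgetful adjunction
maps |K| generators of F(U(K)) into K. For K = G x H (the product group),
|G x H| = |G| * |H|.
Total generators mapped = 9 * 11 = 99.

99


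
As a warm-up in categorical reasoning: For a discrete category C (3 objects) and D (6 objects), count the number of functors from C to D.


A functor from a discrete category C to D is determined by
where each object maps. Each of the 3 objects of C can map
to any of the 6 objects of D independently.
Number of functors = 6^3 = 216

216


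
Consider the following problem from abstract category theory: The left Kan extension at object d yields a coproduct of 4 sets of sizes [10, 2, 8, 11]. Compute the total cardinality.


Pointwise, the left Kan extension (Lan_F H)(d) is the colimit, indexed
by the comma category (F downarrow d), of H composed with the
projection (F downarrow d) -> C. Here that colimit is given
as a coproduct (disjoint union) of sets, so its cardinality is the
sum of the sizes of the summands.
Coproduct of sets with sizes: 10 + 2 + 8 + 11
= 31

31


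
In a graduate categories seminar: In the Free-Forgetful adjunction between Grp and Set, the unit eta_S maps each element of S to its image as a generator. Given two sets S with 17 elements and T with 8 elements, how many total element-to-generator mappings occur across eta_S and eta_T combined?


The unit eta_X: X -> U(F(X)) of the Free-Forgetful adjunction
maps each element of X to a generator of F(X). For X = S + T (disjoint
union in Set), |S + T| = |S| + |T|.
Total mappings = 17 + 8 = 25.

25


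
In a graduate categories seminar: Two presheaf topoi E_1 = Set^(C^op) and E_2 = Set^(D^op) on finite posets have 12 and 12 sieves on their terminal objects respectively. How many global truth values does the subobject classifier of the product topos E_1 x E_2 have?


In a product of presheaf topoi E_1 x E_2, the subobject classifier
is Omega = Omega_1 x Omega_2 (componentwise), so
|Omega(top)| = |Omega_1(top_1)| * |Omega_2(top_2)|.
= 12 * 12 = 144.

144


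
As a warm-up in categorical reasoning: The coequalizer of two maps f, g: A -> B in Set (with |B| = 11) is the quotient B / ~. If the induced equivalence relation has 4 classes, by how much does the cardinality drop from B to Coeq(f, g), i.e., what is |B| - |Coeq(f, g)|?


The coequalizer Coeq(f, g) = B / ~ has one element per equivalence class.
|B| = 11, |Coeq(f, g)| = 4.
|B| - |Coeq(f, g)| = 11 - 4 = 7.

7


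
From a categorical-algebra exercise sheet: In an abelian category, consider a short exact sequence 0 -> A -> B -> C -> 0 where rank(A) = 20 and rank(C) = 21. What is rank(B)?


For a short exact sequence 0 -> A -> B -> C -> 0,
rank is additive: rank(B) = rank(A) + rank(C).
rank(B) = 20 + 21 = 41

41


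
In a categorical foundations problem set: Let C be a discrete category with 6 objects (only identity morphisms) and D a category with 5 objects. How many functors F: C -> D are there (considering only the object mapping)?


A functor from a discrete category C to D is determined by
where each object maps. Each of the 6 objects of C can map
to any of the 5 objects of D independently.
Number of functors = 5^6 = 15625

15625


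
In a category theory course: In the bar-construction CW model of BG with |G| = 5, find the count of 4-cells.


In the bar-construction CW model of BG, the n-cells are indexed by
n-tuples [g_1|...|g_n] of non-identity elements of G (degenerate
simplices with some g_i = e do not contribute cells), so there are
(|G| - 1)^n n-cells.
For dim = 4 with |G| = 5:
cells = (5 - 1)^4 = 4^4 = 256

256


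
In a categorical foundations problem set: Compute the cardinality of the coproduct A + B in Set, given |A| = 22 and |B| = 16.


In Set, the coproduct A + B is the disjoint union.
|A + B| = |A| + |B| = 22 + 16 = 38

38


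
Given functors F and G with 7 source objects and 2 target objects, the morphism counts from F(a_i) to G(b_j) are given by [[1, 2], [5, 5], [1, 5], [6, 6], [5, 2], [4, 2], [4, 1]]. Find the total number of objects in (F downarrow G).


Objects of (F downarrow G) are triples (a, b, h: F(a)->G(b)).
The count equals the sum of all entries in the hom-matrix.
sum(row 0) = 3
sum(row 1) = 10
sum(row 2) = 6
sum(row 3) = 12
sum(row 4) = 7
sum(row 5) = 6
sum(row 6) = 5
Grand total = 49

49


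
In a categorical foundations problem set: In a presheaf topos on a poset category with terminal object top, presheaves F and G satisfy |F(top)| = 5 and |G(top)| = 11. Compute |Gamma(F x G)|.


Global sections of a presheaf on a poset with terminal top satisfy
Gamma(H) ~ H(top). Presheaves admit pointwise products, so
(F x G)(top) = F(top) x G(top) (Cartesian product).
|Gamma(F x G)| = |F(top)| * |G(top)| = 5 * 11 = 55.

55


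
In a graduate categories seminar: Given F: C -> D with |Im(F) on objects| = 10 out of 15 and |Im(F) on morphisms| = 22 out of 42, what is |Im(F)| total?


The image of F consists of distinct objects and distinct morphisms.
|Im(F)| on objects = 10
|Im(F)| on morphisms = 22
Total image cardinality = 10 + 22 = 32

32


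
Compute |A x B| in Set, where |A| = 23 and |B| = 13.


In Set, the product A x B is the Cartesian product.
By the universal property, |A x B| = |A| * |B|.
|A x B| = 23 * 13 = 299

299


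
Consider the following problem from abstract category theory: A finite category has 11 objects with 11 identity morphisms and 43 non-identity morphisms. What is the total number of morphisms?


Each object has an identity morphism, giving 11 identities.
Adding the 43 non-identity morphisms:
Total = 11 + 43 = 54

54


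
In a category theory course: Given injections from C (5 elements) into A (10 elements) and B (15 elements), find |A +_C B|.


The pushout A +_C B identifies the images of C in A and B.
|A +_C B| = |A| + |B| - |C| (for injections).
= 10 + 15 - 5 = 20

20


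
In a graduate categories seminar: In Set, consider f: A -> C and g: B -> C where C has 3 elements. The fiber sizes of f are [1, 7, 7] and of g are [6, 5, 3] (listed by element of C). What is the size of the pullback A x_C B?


The pullback A x_C B consists of pairs (a, b) with f(a) = g(b).
For each element c in C, the fiber product has |f^-1(c)| * |g^-1(c)| elements.
Summing over C: 1 * 6 + 7 * 5 + 7 * 3
= 6 + 35 + 21 = 62

62


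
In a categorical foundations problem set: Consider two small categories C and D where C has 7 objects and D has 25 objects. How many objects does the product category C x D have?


The product category C x D has objects that are pairs (c, d).
Number of pairs = |Ob(C)| * |Ob(D)| = 7 * 25 = 175

175


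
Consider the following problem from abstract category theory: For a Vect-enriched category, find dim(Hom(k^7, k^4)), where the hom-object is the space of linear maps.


In Vect-enriched categories, Hom(k^n, k^m) is the space of m x n matrices.
dim(Hom(k^7, k^4)) = 4 * 7 = 28

28


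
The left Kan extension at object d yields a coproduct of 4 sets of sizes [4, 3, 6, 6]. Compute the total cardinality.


Pointwise, the left Kan extension (Lan_F H)(d) is the colimit, indexed
by the comma category (F downarrow d), of H composed with the
projection (F downarrow d) -> C. Here that colimit is given
as a coproduct (disjoint union) of sets, so its cardinality is the
sum of the sizes of the summands.
Coproduct of sets with sizes: 4 + 3 + 6 + 6
= 19

19


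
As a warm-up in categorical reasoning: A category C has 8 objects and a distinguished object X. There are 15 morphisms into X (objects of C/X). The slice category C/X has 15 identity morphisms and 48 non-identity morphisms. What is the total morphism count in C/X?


In the slice category C/X, objects are morphisms to X.
Identity morphisms: 15 (one per object of C/X).
Non-identity morphisms: 48.
Total = 15 + 48 = 63

63


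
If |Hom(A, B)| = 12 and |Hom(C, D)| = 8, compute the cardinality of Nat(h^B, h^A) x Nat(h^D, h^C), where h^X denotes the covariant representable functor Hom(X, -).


By the Yoneda lemma, Nat(h^B, h^A) is isomorphic to Hom(A, B),
so |Nat(h^B, h^A)| = |Hom(A, B)| and |Nat(h^D, h^C)| = |Hom(C, D)|.
|Hom(A, B)| = 12, |Hom(C, D)| = 8.
|Nat(h^B, h^A) x Nat(h^D, h^C)| = 12 * 8 = 96

96


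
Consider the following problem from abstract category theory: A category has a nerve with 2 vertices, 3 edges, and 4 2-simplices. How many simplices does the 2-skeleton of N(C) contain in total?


The 2-skeleton of the nerve N(C) consists of simplices in dimensions 0, 1, 2:
  |N(C)_0| = 2 (objects)
  |N(C)_1| = 3 (morphisms)
  |N(C)_2| = 4 (composable pairs)
Total = 2 + 3 + 4 = 9

9


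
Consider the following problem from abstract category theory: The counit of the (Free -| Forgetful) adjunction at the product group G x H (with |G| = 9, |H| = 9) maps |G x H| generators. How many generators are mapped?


The counit epsilon_K: F(U(K)) -> K of the Free-Forgetful adjunction
maps |K| generators of F(U(K)) into K. For K = G x H (the product group),
|G x H| = |G| * |H|.
Total generators mapped = 9 * 9 = 81.

81


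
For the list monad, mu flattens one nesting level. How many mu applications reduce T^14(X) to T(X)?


Each application of mu: T^2 -> T removes one layer of nesting.
Starting at depth 14 (i.e., T^14(X)), we need to reach T(X).
Number of mu applications = 14 - 1 = 13

13


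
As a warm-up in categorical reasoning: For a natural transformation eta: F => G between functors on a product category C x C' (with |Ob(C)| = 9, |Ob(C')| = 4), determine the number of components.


A natural transformation eta: F => G assigns one component morphism per
object of the domain category.
The domain is the product category C x C', so
|Ob(C x C')| = |Ob(C)| * |Ob(C')| = 9 * 4 = 36.
Therefore eta has 36 component morphisms.

36


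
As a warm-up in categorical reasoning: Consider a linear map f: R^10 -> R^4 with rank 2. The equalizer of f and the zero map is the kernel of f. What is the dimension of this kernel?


The equalizer of f and the zero map is ker(f).
By the rank-nullity theorem: dim(ker(f)) = dim(domain) - rank(f).
dim(ker(f)) = 10 - 2 = 8

8


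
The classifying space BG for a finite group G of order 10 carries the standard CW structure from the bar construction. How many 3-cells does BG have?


In the bar-construction CW model of BG, the n-cells are indexed by
n-tuples [g_1|...|g_n] of non-identity elements of G (degenerate
simplices with some g_i = e do not contribute cells), so there are
(|G| - 1)^n n-cells.
For dim = 3 with |G| = 10:
cells = (10 - 1)^3 = 9^3 = 729

729


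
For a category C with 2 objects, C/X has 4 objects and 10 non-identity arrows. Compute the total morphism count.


In the slice category C/X, objects are morphisms to X.
Identity morphisms: 4 (one per object of C/X).
Non-identity morphisms: 10.
Total = 4 + 10 = 14

14


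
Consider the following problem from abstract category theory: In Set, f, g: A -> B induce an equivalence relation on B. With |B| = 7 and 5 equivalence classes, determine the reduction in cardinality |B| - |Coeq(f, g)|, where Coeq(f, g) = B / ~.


The coequalizer Coeq(f, g) = B / ~ has one element per equivalence class.
|B| = 7, |Coeq(f, g)| = 5.
|B| - |Coeq(f, g)| = 7 - 5 = 2.

2


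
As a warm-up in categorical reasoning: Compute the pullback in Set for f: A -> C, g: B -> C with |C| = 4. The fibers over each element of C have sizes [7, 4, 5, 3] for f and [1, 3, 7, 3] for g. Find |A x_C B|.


The pullback A x_C B consists of pairs (a, b) with f(a) = g(b).
For each element c in C, the fiber product has |f^-1(c)| * |g^-1(c)| elements.
Summing over C: 7 * 1 + 4 * 3 + 5 * 7 + 3 * 3
= 7 + 12 + 35 + 9 = 63

63


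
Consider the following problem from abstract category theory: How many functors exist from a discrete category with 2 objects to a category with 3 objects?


A functor from a discrete category C to D is determined by
where each object maps. Each of the 2 objects of C can map
to any of the 3 objects of D independently.
Number of functors = 3^2 = 9

9


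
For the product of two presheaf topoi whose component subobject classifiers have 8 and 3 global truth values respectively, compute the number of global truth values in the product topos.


In a product of presheaf topoi E_1 x E_2, the subobject classifier
is Omega = Omega_1 x Omega_2 (componentwise), so
|Omega(top)| = |Omega_1(top_1)| * |Omega_2(top_2)|.
= 8 * 3 = 24.

24


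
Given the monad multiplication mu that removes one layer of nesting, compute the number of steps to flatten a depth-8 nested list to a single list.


Each application of mu: T^2 -> T removes one layer of nesting.
Starting at depth 8 (i.e., T^8(X)), we need to reach T(X).
Number of mu applications = 8 - 1 = 7

7


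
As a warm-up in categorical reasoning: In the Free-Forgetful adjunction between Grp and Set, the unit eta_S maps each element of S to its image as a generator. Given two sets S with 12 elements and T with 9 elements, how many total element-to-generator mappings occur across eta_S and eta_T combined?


The unit eta_X: X -> U(F(X)) of the Free-Forgetful adjunction
maps each element of X to a generator of F(X). For X = S + T (disjoint
union in Set), |S + T| = |S| + |T|.
Total mappings = 12 + 9 = 21.

21


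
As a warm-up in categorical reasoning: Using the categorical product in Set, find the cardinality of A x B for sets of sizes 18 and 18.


In Set, the product A x B is the Cartesian product.
By the universal property, |A x B| = |A| * |B|.
|A x B| = 18 * 18 = 324

324


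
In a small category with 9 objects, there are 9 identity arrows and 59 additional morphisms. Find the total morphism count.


Each object has an identity morphism, giving 9 identities.
Adding the 59 non-identity morphisms:
Total = 9 + 59 = 68

68


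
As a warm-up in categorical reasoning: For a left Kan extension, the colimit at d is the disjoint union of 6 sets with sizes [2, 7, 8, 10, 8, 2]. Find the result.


Pointwise, the left Kan extension (Lan_F H)(d) is the colimit, indexed
by the comma category (F downarrow d), of H composed with the
projection (F downarrow d) -> C. Here that colimit is given
as a coproduct (disjoint union) of sets, so its cardinality is the
sum of the sizes of the summands.
Coproduct of sets with sizes: 2 + 7 + 8 + 10 + 8 + 2
= 37

37


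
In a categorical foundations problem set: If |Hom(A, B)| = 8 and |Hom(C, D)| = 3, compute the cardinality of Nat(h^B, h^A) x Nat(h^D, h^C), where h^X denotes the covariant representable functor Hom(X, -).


By the Yoneda lemma, Nat(h^B, h^A) is isomorphic to Hom(A, B),
so |Nat(h^B, h^A)| = |Hom(A, B)| and |Nat(h^D, h^C)| = |Hom(C, D)|.
|Hom(A, B)| = 8, |Hom(C, D)| = 3.
|Nat(h^B, h^A) x Nat(h^D, h^C)| = 8 * 3 = 24

24


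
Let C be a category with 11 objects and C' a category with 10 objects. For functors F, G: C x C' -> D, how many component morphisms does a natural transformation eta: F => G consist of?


A natural transformation eta: F => G assigns one component morphism per
object of the domain category.
The domain is the product category C x C', so
|Ob(C x C')| = |Ob(C)| * |Ob(C')| = 11 * 10 = 110.
Therefore eta has 110 component morphisms.

110


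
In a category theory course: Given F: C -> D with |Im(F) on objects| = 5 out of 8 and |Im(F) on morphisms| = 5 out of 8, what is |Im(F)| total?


The image of F consists of distinct objects and distinct morphisms.
|Im(F)| on objects = 5
|Im(F)| on morphisms = 5
Total image cardinality = 5 + 5 = 10

10


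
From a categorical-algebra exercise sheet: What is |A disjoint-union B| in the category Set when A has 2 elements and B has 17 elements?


In Set, the coproduct A + B is the disjoint union.
|A + B| = |A| + |B| = 2 + 17 = 19

19


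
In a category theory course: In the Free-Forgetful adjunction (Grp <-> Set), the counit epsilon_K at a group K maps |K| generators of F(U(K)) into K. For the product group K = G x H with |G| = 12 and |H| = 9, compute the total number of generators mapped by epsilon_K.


The counit epsilon_K: F(U(K)) -> K of the Free-Forgetful adjunction
maps |K| generators of F(U(K)) into K. For K = G x H (the product group),
|G x H| = |G| * |H|.
Total generators mapped = 12 * 9 = 108.

108


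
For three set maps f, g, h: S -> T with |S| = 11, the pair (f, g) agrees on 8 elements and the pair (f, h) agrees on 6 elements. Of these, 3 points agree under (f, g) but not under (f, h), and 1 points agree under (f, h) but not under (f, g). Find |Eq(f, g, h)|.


Eq(f, g, h) is the triple-agreement set: points in S where all three
maps take the same value. Using inclusion-exclusion on the pairwise data:
Pair (f, g) agrees on 8 points; pair (f, h) on 6 points.
Points agreeing under (f, g) but not (f, h) = 3; under (f, h) but not (f, g) = 1.
Triple-agreement = agreement-in-(f, g) minus points that agree under (f, g) but not (f, h):
|Eq(f, g, h)| = 8 - 3 = 5
(cross-check via (f, h): 6 - 1 = 5.)

5


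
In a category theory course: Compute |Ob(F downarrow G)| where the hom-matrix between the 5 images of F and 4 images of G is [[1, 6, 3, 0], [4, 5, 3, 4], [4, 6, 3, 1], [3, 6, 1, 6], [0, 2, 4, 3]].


Objects of (F downarrow G) are triples (a, b, h: F(a)->G(b)).
The count equals the sum of all entries in the hom-matrix.
sum(row 0) = 10
sum(row 1) = 16
sum(row 2) = 14
sum(row 3) = 16
sum(row 4) = 9
Grand total = 65

65


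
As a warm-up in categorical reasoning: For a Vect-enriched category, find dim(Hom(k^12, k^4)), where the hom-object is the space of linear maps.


In Vect-enriched categories, Hom(k^n, k^m) is the space of m x n matrices.
dim(Hom(k^12, k^4)) = 4 * 12 = 48

48


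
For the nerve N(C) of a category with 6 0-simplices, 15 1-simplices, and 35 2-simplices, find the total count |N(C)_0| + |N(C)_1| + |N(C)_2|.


The 2-skeleton of the nerve N(C) consists of simplices in dimensions 0, 1, 2:
  |N(C)_0| = 6 (objects)
  |N(C)_1| = 15 (morphisms)
  |N(C)_2| = 35 (composable pairs)
Total = 6 + 15 + 35 = 56

56


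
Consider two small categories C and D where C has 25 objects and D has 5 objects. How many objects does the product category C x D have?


The product category C x D has objects that are pairs (c, d).
Number of pairs = |Ob(C)| * |Ob(D)| = 25 * 5 = 125

125


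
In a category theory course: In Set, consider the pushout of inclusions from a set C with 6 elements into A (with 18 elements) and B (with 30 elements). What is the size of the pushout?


The pushout A +_C B identifies the images of C in A and B.
|A +_C B| = |A| + |B| - |C| (for injections).
= 18 + 30 - 6 = 42

42


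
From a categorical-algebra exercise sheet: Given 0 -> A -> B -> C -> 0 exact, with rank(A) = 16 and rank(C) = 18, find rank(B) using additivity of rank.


For a short exact sequence 0 -> A -> B -> C -> 0,
rank is additive: rank(B) = rank(A) + rank(C).
rank(B) = 16 + 18 = 34

34


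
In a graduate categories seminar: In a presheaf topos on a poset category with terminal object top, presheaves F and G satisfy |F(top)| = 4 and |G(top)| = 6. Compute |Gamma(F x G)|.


Global sections of a presheaf on a poset with terminal top satisfy
Gamma(H) ~ H(top). Presheaves admit pointwise products, so
(F x G)(top) = F(top) x G(top) (Cartesian product).
|Gamma(F x G)| = |F(top)| * |G(top)| = 4 * 6 = 24.

24


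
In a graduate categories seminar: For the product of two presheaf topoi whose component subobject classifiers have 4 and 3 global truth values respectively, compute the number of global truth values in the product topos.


In a product of presheaf topoi E_1 x E_2, the subobject classifier
is Omega = Omega_1 x Omega_2 (componentwise), so
|Omega(top)| = |Omega_1(top_1)| * |Omega_2(top_2)|.
= 4 * 3 = 12.

12


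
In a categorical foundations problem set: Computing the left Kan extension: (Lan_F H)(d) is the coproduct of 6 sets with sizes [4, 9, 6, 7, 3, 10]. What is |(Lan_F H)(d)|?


Pointwise, the left Kan extension (Lan_F H)(d) is the colimit, indexed
by the comma category (F downarrow d), of H composed with the
projection (F downarrow d) -> C. Here that colimit is given
as a coproduct (disjoint union) of sets, so its cardinality is the
sum of the sizes of the summands.
Coproduct of sets with sizes: 4 + 9 + 6 + 7 + 3 + 10
= 39

39


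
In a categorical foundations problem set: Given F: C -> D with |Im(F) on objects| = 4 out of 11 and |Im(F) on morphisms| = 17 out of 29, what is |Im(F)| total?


The image of F consists of distinct objects and distinct morphisms.
|Im(F)| on objects = 4
|Im(F)| on morphisms = 17
Total image cardinality = 4 + 17 = 21

21


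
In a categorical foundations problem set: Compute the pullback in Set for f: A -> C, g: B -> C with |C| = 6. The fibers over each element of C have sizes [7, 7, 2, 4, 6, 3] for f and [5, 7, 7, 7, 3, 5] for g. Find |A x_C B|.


The pullback A x_C B consists of pairs (a, b) with f(a) = g(b).
For each element c in C, the fiber product has |f^-1(c)| * |g^-1(c)| elements.
Summing over C: 7 * 5 + 7 * 7 + 2 * 7 + 4 * 7 + 6 * 3 + 3 * 5
= 35 + 49 + 14 + 28 + 18 + 15 = 159

159


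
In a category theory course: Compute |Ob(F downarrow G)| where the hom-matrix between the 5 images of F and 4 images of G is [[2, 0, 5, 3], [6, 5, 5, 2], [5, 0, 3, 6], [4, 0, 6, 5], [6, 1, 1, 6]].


Objects of (F downarrow G) are triples (a, b, h: F(a)->G(b)).
The count equals the sum of all entries in the hom-matrix.
sum(row 0) = 10
sum(row 1) = 18
sum(row 2) = 14
sum(row 3) = 15
sum(row 4) = 14
Grand total = 71

71


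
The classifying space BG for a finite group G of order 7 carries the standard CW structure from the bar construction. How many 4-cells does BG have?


In the bar-construction CW model of BG, the n-cells are indexed by
n-tuples [g_1|...|g_n] of non-identity elements of G (degenerate
simplices with some g_i = e do not contribute cells), so there are
(|G| - 1)^n n-cells.
For dim = 4 with |G| = 7:
cells = (7 - 1)^4 = 6^4 = 1296

1296


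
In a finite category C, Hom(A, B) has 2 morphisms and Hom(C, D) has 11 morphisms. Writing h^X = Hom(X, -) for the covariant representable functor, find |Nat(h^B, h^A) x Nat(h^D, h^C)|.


By the Yoneda lemma, Nat(h^B, h^A) is isomorphic to Hom(A, B),
so |Nat(h^B, h^A)| = |Hom(A, B)| and |Nat(h^D, h^C)| = |Hom(C, D)|.
|Hom(A, B)| = 2, |Hom(C, D)| = 11.
|Nat(h^B, h^A) x Nat(h^D, h^C)| = 2 * 11 = 22

22


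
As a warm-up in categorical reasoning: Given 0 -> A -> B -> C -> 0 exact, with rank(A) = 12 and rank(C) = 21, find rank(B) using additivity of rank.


For a short exact sequence 0 -> A -> B -> C -> 0,
rank is additive: rank(B) = rank(A) + rank(C).
rank(B) = 12 + 21 = 33

33


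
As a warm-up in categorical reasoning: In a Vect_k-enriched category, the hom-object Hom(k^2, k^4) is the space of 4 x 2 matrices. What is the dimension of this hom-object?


In Vect-enriched categories, Hom(k^n, k^m) is the space of m x n matrices.
dim(Hom(k^2, k^4)) = 4 * 2 = 8

8


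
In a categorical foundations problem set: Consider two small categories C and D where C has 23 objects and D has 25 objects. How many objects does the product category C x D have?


The product category C x D has objects that are pairs (c, d).
Number of pairs = |Ob(C)| * |Ob(D)| = 23 * 25 = 575

575


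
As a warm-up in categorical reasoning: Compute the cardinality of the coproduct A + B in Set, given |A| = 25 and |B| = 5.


In Set, the coproduct A + B is the disjoint union.
|A + B| = |A| + |B| = 25 + 5 = 30

30


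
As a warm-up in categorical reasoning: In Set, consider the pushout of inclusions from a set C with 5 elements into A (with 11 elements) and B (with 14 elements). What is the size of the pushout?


The pushout A +_C B identifies the images of C in A and B.
|A +_C B| = |A| + |B| - |C| (for injections).
= 11 + 14 - 5 = 20

20


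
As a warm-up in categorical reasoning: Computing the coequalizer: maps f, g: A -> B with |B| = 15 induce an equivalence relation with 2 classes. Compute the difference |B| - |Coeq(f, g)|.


The coequalizer Coeq(f, g) = B / ~ has one element per equivalence class.
|B| = 15, |Coeq(f, g)| = 2.
|B| - |Coeq(f, g)| = 15 - 2 = 13.

13


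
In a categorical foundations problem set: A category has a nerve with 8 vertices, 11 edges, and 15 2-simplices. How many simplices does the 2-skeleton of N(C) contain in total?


The 2-skeleton of the nerve N(C) consists of simplices in dimensions 0, 1, 2:
  |N(C)_0| = 8 (objects)
  |N(C)_1| = 11 (morphisms)
  |N(C)_2| = 15 (composable pairs)
Total = 8 + 11 + 15 = 34

34


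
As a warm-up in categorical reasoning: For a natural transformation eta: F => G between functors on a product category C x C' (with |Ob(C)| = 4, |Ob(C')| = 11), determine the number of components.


A natural transformation eta: F => G assigns one component morphism per
object of the domain category.
The domain is the product category C x C', so
|Ob(C x C')| = |Ob(C)| * |Ob(C')| = 4 * 11 = 44.
Therefore eta has 44 component morphisms.

44


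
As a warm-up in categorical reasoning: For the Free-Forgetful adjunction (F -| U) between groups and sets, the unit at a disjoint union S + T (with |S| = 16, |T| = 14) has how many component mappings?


The unit eta_X: X -> U(F(X)) of the Free-Forgetful adjunction
maps each element of X to a generator of F(X). For X = S + T (disjoint
union in Set), |S + T| = |S| + |T|.
Total mappings = 16 + 14 = 30.

30


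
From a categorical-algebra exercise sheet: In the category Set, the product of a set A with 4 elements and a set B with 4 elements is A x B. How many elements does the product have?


In Set, the product A x B is the Cartesian product.
By the universal property, |A x B| = |A| * |B|.
|A x B| = 4 * 4 = 16

16


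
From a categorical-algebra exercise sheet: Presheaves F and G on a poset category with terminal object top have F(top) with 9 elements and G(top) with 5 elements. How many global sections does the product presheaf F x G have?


Global sections of a presheaf on a poset with terminal top satisfy
Gamma(H) ~ H(top). Presheaves admit pointwise products, so
(F x G)(top) = F(top) x G(top) (Cartesian product).
|Gamma(F x G)| = |F(top)| * |G(top)| = 9 * 5 = 45.

45


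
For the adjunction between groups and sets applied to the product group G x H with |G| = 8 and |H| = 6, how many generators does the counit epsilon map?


The counit epsilon_K: F(U(K)) -> K of the Free-Forgetful adjunction
maps |K| generators of F(U(K)) into K. For K = G x H (the product group),
|G x H| = |G| * |H|.
Total generators mapped = 8 * 6 = 48.

48


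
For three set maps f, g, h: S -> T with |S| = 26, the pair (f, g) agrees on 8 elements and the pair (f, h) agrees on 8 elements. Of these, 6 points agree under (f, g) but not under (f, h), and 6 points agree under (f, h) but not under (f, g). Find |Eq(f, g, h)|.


Eq(f, g, h) is the triple-agreement set: points in S where all three
maps take the same value. Using inclusion-exclusion on the pairwise data:
Pair (f, g) agrees on 8 points; pair (f, h) on 8 points.
Points agreeing under (f, g) but not (f, h) = 6; under (f, h) but not (f, g) = 6.
Triple-agreement = agreement-in-(f, g) minus points that agree under (f, g) but not (f, h):
|Eq(f, g, h)| = 8 - 6 = 2
(cross-check via (f, h): 8 - 6 = 2.)

2


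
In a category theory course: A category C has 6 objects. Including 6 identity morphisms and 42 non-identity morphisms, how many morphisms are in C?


Each object has an identity morphism, giving 6 identities.
Adding the 42 non-identity morphisms:
Total = 6 + 42 = 48

48


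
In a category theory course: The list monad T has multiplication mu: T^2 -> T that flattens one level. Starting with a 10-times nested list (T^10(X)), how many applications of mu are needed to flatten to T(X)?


Each application of mu: T^2 -> T removes one layer of nesting.
Starting at depth 10 (i.e., T^10(X)), we need to reach T(X).
Number of mu applications = 10 - 1 = 9

9


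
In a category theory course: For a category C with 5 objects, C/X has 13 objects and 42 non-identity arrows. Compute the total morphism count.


In the slice category C/X, objects are morphisms to X.
Identity morphisms: 13 (one per object of C/X).
Non-identity morphisms: 42.
Total = 13 + 42 = 55

55


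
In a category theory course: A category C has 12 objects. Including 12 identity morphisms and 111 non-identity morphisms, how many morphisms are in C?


Each object has an identity morphism, giving 12 identities.
Adding the 111 non-identity morphisms:
Total = 12 + 111 = 123

123


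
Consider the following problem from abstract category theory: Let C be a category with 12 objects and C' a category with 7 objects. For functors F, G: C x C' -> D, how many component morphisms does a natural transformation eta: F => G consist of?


A natural transformation eta: F => G assigns one component morphism per
object of the domain category.
The domain is the product category C x C', so
|Ob(C x C')| = |Ob(C)| * |Ob(C')| = 12 * 7 = 84.
Therefore eta has 84 component morphisms.

84


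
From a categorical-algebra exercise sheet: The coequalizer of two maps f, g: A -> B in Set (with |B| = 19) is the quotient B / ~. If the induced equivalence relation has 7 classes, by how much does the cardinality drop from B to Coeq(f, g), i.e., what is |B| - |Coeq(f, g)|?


The coequalizer Coeq(f, g) = B / ~ has one element per equivalence class.
|B| = 19, |Coeq(f, g)| = 7.
|B| - |Coeq(f, g)| = 19 - 7 = 12.

12


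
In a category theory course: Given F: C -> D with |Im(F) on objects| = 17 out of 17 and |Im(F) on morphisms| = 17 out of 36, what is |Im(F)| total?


The image of F consists of distinct objects and distinct morphisms.
|Im(F)| on objects = 17
|Im(F)| on morphisms = 17
Total image cardinality = 17 + 17 = 34

34


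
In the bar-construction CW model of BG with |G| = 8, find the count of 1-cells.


In the bar-construction CW model of BG, the n-cells are indexed by
n-tuples [g_1|...|g_n] of non-identity elements of G (degenerate
simplices with some g_i = e do not contribute cells), so there are
(|G| - 1)^n n-cells.
For dim = 1 with |G| = 8:
cells = (8 - 1)^1 = 7^1 = 7

7


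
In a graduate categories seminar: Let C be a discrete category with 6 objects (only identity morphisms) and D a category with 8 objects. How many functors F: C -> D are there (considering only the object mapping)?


A functor from a discrete category C to D is determined by
where each object maps. Each of the 6 objects of C can map
to any of the 8 objects of D independently.
Number of functors = 8^6 = 262144

262144


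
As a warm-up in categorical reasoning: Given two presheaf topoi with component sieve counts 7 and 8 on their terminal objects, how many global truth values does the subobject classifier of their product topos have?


In a product of presheaf topoi E_1 x E_2, the subobject classifier
is Omega = Omega_1 x Omega_2 (componentwise), so
|Omega(top)| = |Omega_1(top_1)| * |Omega_2(top_2)|.
= 7 * 8 = 56.

56


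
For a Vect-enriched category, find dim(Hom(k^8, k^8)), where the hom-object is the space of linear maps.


In Vect-enriched categories, Hom(k^n, k^m) is the space of m x n matrices.
dim(Hom(k^8, k^8)) = 8 * 8 = 64

64


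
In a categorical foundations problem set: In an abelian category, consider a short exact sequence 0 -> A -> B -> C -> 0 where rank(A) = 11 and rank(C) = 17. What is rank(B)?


For a short exact sequence 0 -> A -> B -> C -> 0,
rank is additive: rank(B) = rank(A) + rank(C).
rank(B) = 11 + 17 = 28

28


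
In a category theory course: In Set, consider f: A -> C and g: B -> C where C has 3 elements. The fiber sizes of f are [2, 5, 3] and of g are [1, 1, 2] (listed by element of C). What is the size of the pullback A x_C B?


The pullback A x_C B consists of pairs (a, b) with f(a) = g(b).
For each element c in C, the fiber product has |f^-1(c)| * |g^-1(c)| elements.
Summing over C: 2 * 1 + 5 * 1 + 3 * 2
= 2 + 5 + 6 = 13

13


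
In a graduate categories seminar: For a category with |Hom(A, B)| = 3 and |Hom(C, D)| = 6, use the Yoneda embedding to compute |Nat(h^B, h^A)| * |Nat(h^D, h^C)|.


By the Yoneda lemma, Nat(h^B, h^A) is isomorphic to Hom(A, B),
so |Nat(h^B, h^A)| = |Hom(A, B)| and |Nat(h^D, h^C)| = |Hom(C, D)|.
|Hom(A, B)| = 3, |Hom(C, D)| = 6.
|Nat(h^B, h^A) x Nat(h^D, h^C)| = 3 * 6 = 18

18


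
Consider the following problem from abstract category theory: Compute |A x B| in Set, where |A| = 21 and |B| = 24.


In Set, the product A x B is the Cartesian product.
By the universal property, |A x B| = |A| * |B|.
|A x B| = 21 * 24 = 504

504


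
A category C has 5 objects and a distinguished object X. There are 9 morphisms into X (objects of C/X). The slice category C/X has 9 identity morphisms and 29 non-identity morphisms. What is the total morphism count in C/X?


In the slice category C/X, objects are morphisms to X.
Identity morphisms: 9 (one per object of C/X).
Non-identity morphisms: 29.
Total = 9 + 29 = 38

38


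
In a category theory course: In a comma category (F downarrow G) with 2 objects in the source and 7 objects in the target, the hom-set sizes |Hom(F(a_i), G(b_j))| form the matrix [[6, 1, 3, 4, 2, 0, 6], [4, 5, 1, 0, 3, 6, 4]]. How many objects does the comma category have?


Objects of (F downarrow G) are triples (a, b, h: F(a)->G(b)).
The count equals the sum of all entries in the hom-matrix.
sum(row 0) = 22
sum(row 1) = 23
Grand total = 45

45


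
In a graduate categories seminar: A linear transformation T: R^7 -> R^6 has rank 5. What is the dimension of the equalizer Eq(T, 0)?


The equalizer of f and the zero map is ker(f).
By the rank-nullity theorem: dim(ker(f)) = dim(domain) - rank(f).
dim(ker(f)) = 7 - 5 = 2

2


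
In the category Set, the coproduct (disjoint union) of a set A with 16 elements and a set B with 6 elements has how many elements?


In Set, the coproduct A + B is the disjoint union.
|A + B| = |A| + |B| = 16 + 6 = 22

22


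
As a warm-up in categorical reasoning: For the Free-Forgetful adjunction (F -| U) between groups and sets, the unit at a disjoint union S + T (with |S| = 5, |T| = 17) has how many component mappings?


The unit eta_X: X -> U(F(X)) of the Free-Forgetful adjunction
maps each element of X to a generator of F(X). For X = S + T (disjoint
union in Set), |S + T| = |S| + |T|.
Total mappings = 5 + 17 = 22.

22


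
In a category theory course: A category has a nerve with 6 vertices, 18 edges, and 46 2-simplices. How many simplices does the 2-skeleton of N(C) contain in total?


The 2-skeleton of the nerve N(C) consists of simplices in dimensions 0, 1, 2:
  |N(C)_0| = 6 (objects)
  |N(C)_1| = 18 (morphisms)
  |N(C)_2| = 46 (composable pairs)
Total = 6 + 18 + 46 = 70

70
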